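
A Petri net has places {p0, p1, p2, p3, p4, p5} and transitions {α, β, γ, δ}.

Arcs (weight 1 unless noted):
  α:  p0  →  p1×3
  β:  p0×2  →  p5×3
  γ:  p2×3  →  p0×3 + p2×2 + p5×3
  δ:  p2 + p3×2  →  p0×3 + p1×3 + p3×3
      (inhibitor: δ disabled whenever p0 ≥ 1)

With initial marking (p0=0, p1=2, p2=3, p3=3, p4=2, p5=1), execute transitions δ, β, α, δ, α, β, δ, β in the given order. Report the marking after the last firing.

step 1: fire δ:  (p0=0, p1=2, p2=3, p3=3, p4=2, p5=1) → (p0=3, p1=5, p2=2, p3=4, p4=2, p5=1)
step 2: fire β:  (p0=3, p1=5, p2=2, p3=4, p4=2, p5=1) → (p0=1, p1=5, p2=2, p3=4, p4=2, p5=4)
step 3: fire α:  (p0=1, p1=5, p2=2, p3=4, p4=2, p5=4) → (p0=0, p1=8, p2=2, p3=4, p4=2, p5=4)
step 4: fire δ:  (p0=0, p1=8, p2=2, p3=4, p4=2, p5=4) → (p0=3, p1=11, p2=1, p3=5, p4=2, p5=4)
step 5: fire α:  (p0=3, p1=11, p2=1, p3=5, p4=2, p5=4) → (p0=2, p1=14, p2=1, p3=5, p4=2, p5=4)
step 6: fire β:  (p0=2, p1=14, p2=1, p3=5, p4=2, p5=4) → (p0=0, p1=14, p2=1, p3=5, p4=2, p5=7)
step 7: fire δ:  (p0=0, p1=14, p2=1, p3=5, p4=2, p5=7) → (p0=3, p1=17, p2=0, p3=6, p4=2, p5=7)
step 8: fire β:  (p0=3, p1=17, p2=0, p3=6, p4=2, p5=7) → (p0=1, p1=17, p2=0, p3=6, p4=2, p5=10)

(p0=1, p1=17, p2=0, p3=6, p4=2, p5=10)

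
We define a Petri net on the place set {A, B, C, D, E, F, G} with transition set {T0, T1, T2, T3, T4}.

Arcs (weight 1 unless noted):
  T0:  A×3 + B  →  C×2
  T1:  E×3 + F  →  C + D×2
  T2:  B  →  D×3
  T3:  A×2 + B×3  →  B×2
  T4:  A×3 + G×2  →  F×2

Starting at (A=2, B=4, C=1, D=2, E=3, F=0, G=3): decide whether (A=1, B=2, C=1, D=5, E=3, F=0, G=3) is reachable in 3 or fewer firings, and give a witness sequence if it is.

depth 0: 1 marking
depth 1: 3 markings reached so far
depth 2: 5 markings reached so far
depth 3: 7 markings reached so far
target is not among the 7 markings reachable within 3 steps

NO — not reachable within 3 firings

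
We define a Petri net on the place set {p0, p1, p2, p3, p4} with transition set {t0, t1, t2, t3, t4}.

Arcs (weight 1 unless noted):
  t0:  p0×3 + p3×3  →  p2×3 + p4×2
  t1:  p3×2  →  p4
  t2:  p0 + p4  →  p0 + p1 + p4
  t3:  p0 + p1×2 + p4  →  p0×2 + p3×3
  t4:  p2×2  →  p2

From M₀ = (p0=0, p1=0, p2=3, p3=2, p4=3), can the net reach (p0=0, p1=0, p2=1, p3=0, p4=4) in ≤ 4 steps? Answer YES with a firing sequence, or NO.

step 1: fire t1:  (p0=0, p1=0, p2=3, p3=2, p4=3) → (p0=0, p1=0, p2=3, p3=0, p4=4)
step 2: fire t4:  (p0=0, p1=0, p2=3, p3=0, p4=4) → (p0=0, p1=0, p2=2, p3=0, p4=4)
step 3: fire t4:  (p0=0, p1=0, p2=2, p3=0, p4=4) → (p0=0, p1=0, p2=1, p3=0, p4=4)

YES — reachable via ⟨t1, t4, t4⟩ (3 firings)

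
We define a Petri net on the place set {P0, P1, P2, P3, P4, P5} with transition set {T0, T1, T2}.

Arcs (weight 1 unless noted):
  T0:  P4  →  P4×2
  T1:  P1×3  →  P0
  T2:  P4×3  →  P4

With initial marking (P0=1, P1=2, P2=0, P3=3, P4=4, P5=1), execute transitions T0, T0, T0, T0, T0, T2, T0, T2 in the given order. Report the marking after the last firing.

(P0=1, P1=2, P2=0, P3=3, P4=6, P5=1)

step 1: fire T0:  (P0=1, P1=2, P2=0, P3=3, P4=4, P5=1) → (P0=1, P1=2, P2=0, P3=3, P4=5, P5=1)
step 2: fire T0:  (P0=1, P1=2, P2=0, P3=3, P4=5, P5=1) → (P0=1, P1=2, P2=0, P3=3, P4=6, P5=1)
step 3: fire T0:  (P0=1, P1=2, P2=0, P3=3, P4=6, P5=1) → (P0=1, P1=2, P2=0, P3=3, P4=7, P5=1)
step 4: fire T0:  (P0=1, P1=2, P2=0, P3=3, P4=7, P5=1) → (P0=1, P1=2, P2=0, P3=3, P4=8, P5=1)
step 5: fire T0:  (P0=1, P1=2, P2=0, P3=3, P4=8, P5=1) → (P0=1, P1=2, P2=0, P3=3, P4=9, P5=1)
step 6: fire T2:  (P0=1, P1=2, P2=0, P3=3, P4=9, P5=1) → (P0=1, P1=2, P2=0, P3=3, P4=7, P5=1)
step 7: fire T0:  (P0=1, P1=2, P2=0, P3=3, P4=7, P5=1) → (P0=1, P1=2, P2=0, P3=3, P4=8, P5=1)
step 8: fire T2:  (P0=1, P1=2, P2=0, P3=3, P4=8, P5=1) → (P0=1, P1=2, P2=0, P3=3, P4=6, P5=1)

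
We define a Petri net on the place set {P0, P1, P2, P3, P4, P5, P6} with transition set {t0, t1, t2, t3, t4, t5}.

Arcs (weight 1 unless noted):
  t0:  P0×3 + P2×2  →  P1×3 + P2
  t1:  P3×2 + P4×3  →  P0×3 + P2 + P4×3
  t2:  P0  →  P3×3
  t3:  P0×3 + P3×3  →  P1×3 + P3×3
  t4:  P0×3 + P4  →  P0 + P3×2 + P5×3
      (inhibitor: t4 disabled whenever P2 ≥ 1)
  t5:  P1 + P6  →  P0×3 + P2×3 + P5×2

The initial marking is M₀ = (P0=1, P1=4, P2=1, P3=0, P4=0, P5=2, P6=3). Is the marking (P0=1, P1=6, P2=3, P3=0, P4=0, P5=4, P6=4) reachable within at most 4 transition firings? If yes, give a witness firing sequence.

NO — not reachable within 4 firings

depth 0: 1 marking
depth 1: 3 markings reached so far
depth 2: 6 markings reached so far
depth 3: 12 markings reached so far
depth 4: 19 markings reached so far
target is not among the 19 markings reachable within 4 steps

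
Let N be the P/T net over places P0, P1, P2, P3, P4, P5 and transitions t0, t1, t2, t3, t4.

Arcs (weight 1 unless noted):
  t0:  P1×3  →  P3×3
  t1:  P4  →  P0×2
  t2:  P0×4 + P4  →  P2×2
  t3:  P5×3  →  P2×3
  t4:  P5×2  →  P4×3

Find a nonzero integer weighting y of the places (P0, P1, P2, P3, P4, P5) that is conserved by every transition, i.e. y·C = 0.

y = (P0:0, P1:1, P2:0, P3:1, P4:0, P5:0)

Incidence matrix C (rows=places, cols=transitions):
       t0   t1   t2   t3   t4
   P0   0    2   -4    0    0
   P1  -3    0    0    0    0
   P2   0    0    2    3    0
   P3   3    0    0    0    0
   P4   0   -1   -1    0    3
   P5   0    0    0   -3   -2

Candidate y = [0, 1, 0, 1, 0, 0]; check y·C column-wise:
  col t0: 1·-3 + 1·3 = 0
  col t1: 0·2 + 1·0 + 1·0 + 0·-1 = 0
  col t2: 0·-4 + 1·0 + 0·2 + 1·0 + 0·-1 = 0
  col t3: 1·0 + 0·3 + 1·0 + 0·-3 = 0
  col t4: 1·0 + 1·0 + 0·3 + 0·-2 = 0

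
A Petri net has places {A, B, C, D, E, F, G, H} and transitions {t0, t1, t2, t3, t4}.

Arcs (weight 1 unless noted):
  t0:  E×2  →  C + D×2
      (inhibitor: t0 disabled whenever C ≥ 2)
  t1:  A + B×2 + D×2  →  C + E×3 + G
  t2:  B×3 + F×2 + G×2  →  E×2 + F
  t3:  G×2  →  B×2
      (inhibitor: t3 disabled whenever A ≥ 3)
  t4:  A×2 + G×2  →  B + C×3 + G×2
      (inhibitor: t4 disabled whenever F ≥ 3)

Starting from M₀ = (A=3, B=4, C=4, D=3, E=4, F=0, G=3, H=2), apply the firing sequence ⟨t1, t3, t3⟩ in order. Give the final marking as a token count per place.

step 1: fire t1:  (A=3, B=4, C=4, D=3, E=4, F=0, G=3, H=2) → (A=2, B=2, C=5, D=1, E=7, F=0, G=4, H=2)
step 2: fire t3:  (A=2, B=2, C=5, D=1, E=7, F=0, G=4, H=2) → (A=2, B=4, C=5, D=1, E=7, F=0, G=2, H=2)
step 3: fire t3:  (A=2, B=4, C=5, D=1, E=7, F=0, G=2, H=2) → (A=2, B=6, C=5, D=1, E=7, F=0, G=0, H=2)

(A=2, B=6, C=5, D=1, E=7, F=0, G=0, H=2)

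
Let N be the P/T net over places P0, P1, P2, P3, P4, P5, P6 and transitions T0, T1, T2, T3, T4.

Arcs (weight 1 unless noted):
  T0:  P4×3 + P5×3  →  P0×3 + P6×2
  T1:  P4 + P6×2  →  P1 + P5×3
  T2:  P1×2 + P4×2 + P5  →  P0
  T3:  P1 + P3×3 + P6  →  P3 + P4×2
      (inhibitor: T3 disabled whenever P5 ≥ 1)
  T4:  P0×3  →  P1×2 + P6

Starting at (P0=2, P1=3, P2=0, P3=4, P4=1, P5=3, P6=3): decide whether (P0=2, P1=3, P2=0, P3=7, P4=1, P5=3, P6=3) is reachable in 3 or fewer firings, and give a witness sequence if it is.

depth 0: 1 marking
depth 1: 2 markings reached so far
depth 2: 2 markings reached so far
(frontier empty at depth 2; search complete)
target is not among the 2 markings reachable within 3 steps

NO — not reachable within 3 firings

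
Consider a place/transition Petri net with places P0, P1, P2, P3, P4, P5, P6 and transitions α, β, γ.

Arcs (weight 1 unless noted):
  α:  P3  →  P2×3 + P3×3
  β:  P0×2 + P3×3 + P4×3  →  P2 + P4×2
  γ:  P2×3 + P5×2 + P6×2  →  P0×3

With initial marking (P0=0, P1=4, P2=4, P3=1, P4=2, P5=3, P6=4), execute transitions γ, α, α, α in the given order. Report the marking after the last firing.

step 1: fire γ:  (P0=0, P1=4, P2=4, P3=1, P4=2, P5=3, P6=4) → (P0=3, P1=4, P2=1, P3=1, P4=2, P5=1, P6=2)
step 2: fire α:  (P0=3, P1=4, P2=1, P3=1, P4=2, P5=1, P6=2) → (P0=3, P1=4, P2=4, P3=3, P4=2, P5=1, P6=2)
step 3: fire α:  (P0=3, P1=4, P2=4, P3=3, P4=2, P5=1, P6=2) → (P0=3, P1=4, P2=7, P3=5, P4=2, P5=1, P6=2)
step 4: fire α:  (P0=3, P1=4, P2=7, P3=5, P4=2, P5=1, P6=2) → (P0=3, P1=4, P2=10, P3=7, P4=2, P5=1, P6=2)

(P0=3, P1=4, P2=10, P3=7, P4=2, P5=1, P6=2)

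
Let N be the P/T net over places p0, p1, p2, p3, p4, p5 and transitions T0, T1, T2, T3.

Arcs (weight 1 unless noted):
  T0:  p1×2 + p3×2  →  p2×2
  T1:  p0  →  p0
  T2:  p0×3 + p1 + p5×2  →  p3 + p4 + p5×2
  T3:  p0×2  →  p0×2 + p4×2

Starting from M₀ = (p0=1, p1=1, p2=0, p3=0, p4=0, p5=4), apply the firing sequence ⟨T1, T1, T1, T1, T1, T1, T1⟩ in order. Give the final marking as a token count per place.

(p0=1, p1=1, p2=0, p3=0, p4=0, p5=4)

step 1: fire T1:  (p0=1, p1=1, p2=0, p3=0, p4=0, p5=4) → (p0=1, p1=1, p2=0, p3=0, p4=0, p5=4)
step 2: fire T1:  (p0=1, p1=1, p2=0, p3=0, p4=0, p5=4) → (p0=1, p1=1, p2=0, p3=0, p4=0, p5=4)
step 3: fire T1:  (p0=1, p1=1, p2=0, p3=0, p4=0, p5=4) → (p0=1, p1=1, p2=0, p3=0, p4=0, p5=4)
step 4: fire T1:  (p0=1, p1=1, p2=0, p3=0, p4=0, p5=4) → (p0=1, p1=1, p2=0, p3=0, p4=0, p5=4)
step 5: fire T1:  (p0=1, p1=1, p2=0, p3=0, p4=0, p5=4) → (p0=1, p1=1, p2=0, p3=0, p4=0, p5=4)
step 6: fire T1:  (p0=1, p1=1, p2=0, p3=0, p4=0, p5=4) → (p0=1, p1=1, p2=0, p3=0, p4=0, p5=4)
step 7: fire T1:  (p0=1, p1=1, p2=0, p3=0, p4=0, p5=4) → (p0=1, p1=1, p2=0, p3=0, p4=0, p5=4)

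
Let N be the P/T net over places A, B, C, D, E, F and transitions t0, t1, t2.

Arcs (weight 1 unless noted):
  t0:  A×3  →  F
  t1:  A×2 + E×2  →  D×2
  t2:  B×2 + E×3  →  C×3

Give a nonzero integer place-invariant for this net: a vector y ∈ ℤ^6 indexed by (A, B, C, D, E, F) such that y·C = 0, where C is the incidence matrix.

Incidence matrix C (rows=places, cols=transitions):
       t0   t1   t2
    A  -3   -2    0
    B   0    0   -2
    C   0    0    3
    D   0    2    0
    E   0   -2   -3
    F   1    0    0

Candidate y = [0, 3, 2, 0, 0, 0]; check y·C column-wise:
  col t0: 0·-3 + 3·0 + 2·0 + 0·1 = 0
  col t1: 0·-2 + 3·0 + 2·0 + 0·2 + 0·-2 = 0
  col t2: 3·-2 + 2·3 + 0·-3 = 0

y = (A:0, B:3, C:2, D:0, E:0, F:0)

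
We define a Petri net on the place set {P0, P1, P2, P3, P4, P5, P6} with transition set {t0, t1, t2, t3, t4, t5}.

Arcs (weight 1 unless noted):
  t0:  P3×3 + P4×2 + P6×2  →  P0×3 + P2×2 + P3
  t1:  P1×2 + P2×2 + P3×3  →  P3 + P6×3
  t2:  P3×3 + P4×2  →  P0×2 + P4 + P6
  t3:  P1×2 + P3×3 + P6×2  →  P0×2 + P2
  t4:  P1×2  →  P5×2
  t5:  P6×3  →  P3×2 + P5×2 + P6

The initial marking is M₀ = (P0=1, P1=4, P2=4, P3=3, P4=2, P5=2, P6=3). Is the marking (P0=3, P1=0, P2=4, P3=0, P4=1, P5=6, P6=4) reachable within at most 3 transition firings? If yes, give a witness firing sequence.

step 1: fire t2:  (P0=1, P1=4, P2=4, P3=3, P4=2, P5=2, P6=3) → (P0=3, P1=4, P2=4, P3=0, P4=1, P5=2, P6=4)
step 2: fire t4:  (P0=3, P1=4, P2=4, P3=0, P4=1, P5=2, P6=4) → (P0=3, P1=2, P2=4, P3=0, P4=1, P5=4, P6=4)
step 3: fire t4:  (P0=3, P1=2, P2=4, P3=0, P4=1, P5=4, P6=4) → (P0=3, P1=0, P2=4, P3=0, P4=1, P5=6, P6=4)

YES — reachable via ⟨t2, t4, t4⟩ (3 firings)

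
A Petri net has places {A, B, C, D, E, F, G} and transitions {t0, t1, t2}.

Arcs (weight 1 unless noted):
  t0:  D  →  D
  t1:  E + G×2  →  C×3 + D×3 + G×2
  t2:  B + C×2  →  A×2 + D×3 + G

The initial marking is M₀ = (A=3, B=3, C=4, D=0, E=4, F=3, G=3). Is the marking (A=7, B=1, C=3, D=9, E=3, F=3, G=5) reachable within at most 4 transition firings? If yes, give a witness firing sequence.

step 1: fire t1:  (A=3, B=3, C=4, D=0, E=4, F=3, G=3) → (A=3, B=3, C=7, D=3, E=3, F=3, G=3)
step 2: fire t2:  (A=3, B=3, C=7, D=3, E=3, F=3, G=3) → (A=5, B=2, C=5, D=6, E=3, F=3, G=4)
step 3: fire t2:  (A=5, B=2, C=5, D=6, E=3, F=3, G=4) → (A=7, B=1, C=3, D=9, E=3, F=3, G=5)

YES — reachable via ⟨t1, t2, t2⟩ (3 firings)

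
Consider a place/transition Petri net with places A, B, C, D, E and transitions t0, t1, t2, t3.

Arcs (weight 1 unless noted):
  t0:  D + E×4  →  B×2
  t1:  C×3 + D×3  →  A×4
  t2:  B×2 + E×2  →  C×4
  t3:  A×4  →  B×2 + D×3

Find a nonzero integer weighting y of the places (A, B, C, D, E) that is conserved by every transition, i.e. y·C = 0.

y = (A:3, B:3, C:2, D:2, E:1)

Incidence matrix C (rows=places, cols=transitions):
       t0   t1   t2   t3
    A   0    4    0   -4
    B   2    0   -2    2
    C   0   -3    4    0
    D  -1   -3    0    3
    E  -4    0   -2    0

Candidate y = [3, 3, 2, 2, 1]; check y·C column-wise:
  col t0: 3·0 + 3·2 + 2·0 + 2·-1 + 1·-4 = 0
  col t1: 3·4 + 3·0 + 2·-3 + 2·-3 + 1·0 = 0
  col t2: 3·0 + 3·-2 + 2·4 + 2·0 + 1·-2 = 0
  col t3: 3·-4 + 3·2 + 2·0 + 2·3 + 1·0 = 0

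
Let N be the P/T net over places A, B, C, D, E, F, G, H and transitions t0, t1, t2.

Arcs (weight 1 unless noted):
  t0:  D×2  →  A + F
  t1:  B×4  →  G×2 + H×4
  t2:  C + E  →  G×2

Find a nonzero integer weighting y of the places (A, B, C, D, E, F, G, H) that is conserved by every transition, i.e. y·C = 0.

Incidence matrix C (rows=places, cols=transitions):
       t0   t1   t2
    A   1    0    0
    B   0   -4    0
    C   0    0   -1
    D  -2    0    0
    E   0    0   -1
    F   1    0    0
    G   0    2    2
    H   0    4    0

Candidate y = [2, 0, 0, 1, 0, 0, 0, 0]; check y·C column-wise:
  col t0: 2·1 + 1·-2 + 0·1 = 0
  col t1: 2·0 + 0·-4 + 1·0 + 0·2 + 0·4 = 0
  col t2: 2·0 + 0·-1 + 1·0 + 0·-1 + 0·2 = 0

y = (A:2, B:0, C:0, D:1, E:0, F:0, G:0, H:0)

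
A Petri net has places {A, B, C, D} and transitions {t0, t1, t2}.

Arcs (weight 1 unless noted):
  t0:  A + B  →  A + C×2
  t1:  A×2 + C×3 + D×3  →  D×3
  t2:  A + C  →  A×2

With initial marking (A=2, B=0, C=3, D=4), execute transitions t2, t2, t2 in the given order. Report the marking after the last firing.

step 1: fire t2:  (A=2, B=0, C=3, D=4) → (A=3, B=0, C=2, D=4)
step 2: fire t2:  (A=3, B=0, C=2, D=4) → (A=4, B=0, C=1, D=4)
step 3: fire t2:  (A=4, B=0, C=1, D=4) → (A=5, B=0, C=0, D=4)

(A=5, B=0, C=0, D=4)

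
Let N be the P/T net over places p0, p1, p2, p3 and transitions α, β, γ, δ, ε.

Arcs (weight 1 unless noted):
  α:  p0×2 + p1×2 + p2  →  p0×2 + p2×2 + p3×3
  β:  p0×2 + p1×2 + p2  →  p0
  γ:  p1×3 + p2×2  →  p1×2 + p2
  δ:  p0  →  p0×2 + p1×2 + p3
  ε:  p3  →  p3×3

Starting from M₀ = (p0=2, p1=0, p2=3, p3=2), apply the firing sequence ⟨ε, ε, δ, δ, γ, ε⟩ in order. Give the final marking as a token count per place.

step 1: fire ε:  (p0=2, p1=0, p2=3, p3=2) → (p0=2, p1=0, p2=3, p3=4)
step 2: fire ε:  (p0=2, p1=0, p2=3, p3=4) → (p0=2, p1=0, p2=3, p3=6)
step 3: fire δ:  (p0=2, p1=0, p2=3, p3=6) → (p0=3, p1=2, p2=3, p3=7)
step 4: fire δ:  (p0=3, p1=2, p2=3, p3=7) → (p0=4, p1=4, p2=3, p3=8)
step 5: fire γ:  (p0=4, p1=4, p2=3, p3=8) → (p0=4, p1=3, p2=2, p3=8)
step 6: fire ε:  (p0=4, p1=3, p2=2, p3=8) → (p0=4, p1=3, p2=2, p3=10)

(p0=4, p1=3, p2=2, p3=10)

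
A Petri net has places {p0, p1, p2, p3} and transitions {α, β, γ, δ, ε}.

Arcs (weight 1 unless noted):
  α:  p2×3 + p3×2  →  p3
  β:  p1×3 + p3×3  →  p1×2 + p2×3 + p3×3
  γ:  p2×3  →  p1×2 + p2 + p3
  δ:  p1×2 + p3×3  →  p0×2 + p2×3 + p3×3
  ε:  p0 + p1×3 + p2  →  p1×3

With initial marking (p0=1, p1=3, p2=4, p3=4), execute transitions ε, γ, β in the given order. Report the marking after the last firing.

(p0=0, p1=4, p2=4, p3=5)

step 1: fire ε:  (p0=1, p1=3, p2=4, p3=4) → (p0=0, p1=3, p2=3, p3=4)
step 2: fire γ:  (p0=0, p1=3, p2=3, p3=4) → (p0=0, p1=5, p2=1, p3=5)
step 3: fire β:  (p0=0, p1=5, p2=1, p3=5) → (p0=0, p1=4, p2=4, p3=5)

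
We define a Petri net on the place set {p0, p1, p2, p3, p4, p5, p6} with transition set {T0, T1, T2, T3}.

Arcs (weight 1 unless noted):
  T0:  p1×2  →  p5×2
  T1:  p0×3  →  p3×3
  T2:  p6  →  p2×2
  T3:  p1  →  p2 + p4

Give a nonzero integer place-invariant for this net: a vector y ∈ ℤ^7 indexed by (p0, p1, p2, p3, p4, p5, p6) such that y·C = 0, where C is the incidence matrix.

Incidence matrix C (rows=places, cols=transitions):
       T0   T1   T2   T3
   p0   0   -3    0    0
   p1  -2    0    0   -1
   p2   0    0    2    1
   p3   0    3    0    0
   p4   0    0    0    1
   p5   2    0    0    0
   p6   0    0   -1    0

Candidate y = [1, 0, 0, 1, 0, 0, 0]; check y·C column-wise:
  col T0: 1·0 + 0·-2 + 1·0 + 0·2 = 0
  col T1: 1·-3 + 1·3 = 0
  col T2: 1·0 + 0·2 + 1·0 + 0·-1 = 0
  col T3: 1·0 + 0·-1 + 0·1 + 1·0 + 0·1 = 0

y = (p0:1, p1:0, p2:0, p3:1, p4:0, p5:0, p6:0)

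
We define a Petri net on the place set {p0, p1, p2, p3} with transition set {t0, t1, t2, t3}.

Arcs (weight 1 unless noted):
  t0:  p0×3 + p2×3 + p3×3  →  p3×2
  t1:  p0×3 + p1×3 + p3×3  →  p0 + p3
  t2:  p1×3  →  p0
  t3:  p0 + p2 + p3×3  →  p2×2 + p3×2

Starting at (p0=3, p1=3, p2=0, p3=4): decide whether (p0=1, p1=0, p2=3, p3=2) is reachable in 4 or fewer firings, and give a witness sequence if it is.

depth 0: 1 marking
depth 1: 3 markings reached so far
depth 2: 3 markings reached so far
(frontier empty at depth 2; search complete)
target is not among the 3 markings reachable within 4 steps

NO — not reachable within 4 firings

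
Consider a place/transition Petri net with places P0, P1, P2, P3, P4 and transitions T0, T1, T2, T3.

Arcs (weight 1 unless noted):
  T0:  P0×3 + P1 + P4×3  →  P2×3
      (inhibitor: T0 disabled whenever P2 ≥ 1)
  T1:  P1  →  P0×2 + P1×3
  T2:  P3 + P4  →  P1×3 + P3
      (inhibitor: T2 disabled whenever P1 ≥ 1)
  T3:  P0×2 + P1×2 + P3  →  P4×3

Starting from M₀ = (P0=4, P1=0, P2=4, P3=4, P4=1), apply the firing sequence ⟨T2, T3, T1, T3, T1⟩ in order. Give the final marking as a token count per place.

step 1: fire T2:  (P0=4, P1=0, P2=4, P3=4, P4=1) → (P0=4, P1=3, P2=4, P3=4, P4=0)
step 2: fire T3:  (P0=4, P1=3, P2=4, P3=4, P4=0) → (P0=2, P1=1, P2=4, P3=3, P4=3)
step 3: fire T1:  (P0=2, P1=1, P2=4, P3=3, P4=3) → (P0=4, P1=3, P2=4, P3=3, P4=3)
step 4: fire T3:  (P0=4, P1=3, P2=4, P3=3, P4=3) → (P0=2, P1=1, P2=4, P3=2, P4=6)
step 5: fire T1:  (P0=2, P1=1, P2=4, P3=2, P4=6) → (P0=4, P1=3, P2=4, P3=2, P4=6)

(P0=4, P1=3, P2=4, P3=2, P4=6)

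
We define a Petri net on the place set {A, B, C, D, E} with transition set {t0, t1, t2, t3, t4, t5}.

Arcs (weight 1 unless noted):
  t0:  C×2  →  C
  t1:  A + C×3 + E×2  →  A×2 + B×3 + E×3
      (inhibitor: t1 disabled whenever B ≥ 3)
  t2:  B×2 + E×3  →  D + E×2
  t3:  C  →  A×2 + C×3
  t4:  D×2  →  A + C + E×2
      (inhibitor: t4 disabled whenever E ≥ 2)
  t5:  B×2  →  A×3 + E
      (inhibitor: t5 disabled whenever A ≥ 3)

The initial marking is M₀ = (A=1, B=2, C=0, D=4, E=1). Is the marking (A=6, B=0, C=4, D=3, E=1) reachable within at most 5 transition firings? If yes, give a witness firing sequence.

NO — not reachable within 5 firings

depth 0: 1 marking
depth 1: 3 markings reached so far
depth 2: 6 markings reached so far
depth 3: 11 markings reached so far
depth 4: 21 markings reached so far
depth 5: 36 markings reached so far
target is not among the 36 markings reachable within 5 steps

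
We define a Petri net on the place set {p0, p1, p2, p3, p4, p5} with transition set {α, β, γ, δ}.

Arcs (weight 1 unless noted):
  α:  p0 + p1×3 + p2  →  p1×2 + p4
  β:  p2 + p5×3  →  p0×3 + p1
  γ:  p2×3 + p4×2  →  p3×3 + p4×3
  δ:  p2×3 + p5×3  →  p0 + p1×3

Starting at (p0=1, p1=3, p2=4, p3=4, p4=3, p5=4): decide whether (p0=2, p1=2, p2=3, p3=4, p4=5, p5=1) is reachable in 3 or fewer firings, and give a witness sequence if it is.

depth 0: 1 marking
depth 1: 5 markings reached so far
depth 2: 9 markings reached so far
depth 3: 10 markings reached so far
target is not among the 10 markings reachable within 3 steps

NO — not reachable within 3 firings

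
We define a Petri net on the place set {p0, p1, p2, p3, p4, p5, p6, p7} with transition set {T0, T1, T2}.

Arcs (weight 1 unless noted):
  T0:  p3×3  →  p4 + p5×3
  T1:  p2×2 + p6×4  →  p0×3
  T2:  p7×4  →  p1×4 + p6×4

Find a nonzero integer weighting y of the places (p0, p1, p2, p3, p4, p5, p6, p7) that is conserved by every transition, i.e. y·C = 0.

Incidence matrix C (rows=places, cols=transitions):
       T0   T1   T2
   p0   0    3    0
   p1   0    0    4
   p2   0   -2    0
   p3  -3    0    0
   p4   1    0    0
   p5   3    0    0
   p6   0   -4    4
   p7   0    0   -4

Candidate y = [2, 0, 3, 0, 0, 0, 0, 0]; check y·C column-wise:
  col T0: 2·0 + 3·0 + 0·-3 + 0·1 + 0·3 = 0
  col T1: 2·3 + 3·-2 + 0·-4 = 0
  col T2: 2·0 + 0·4 + 3·0 + 0·4 + 0·-4 = 0

y = (p0:2, p1:0, p2:3, p3:0, p4:0, p5:0, p6:0, p7:0)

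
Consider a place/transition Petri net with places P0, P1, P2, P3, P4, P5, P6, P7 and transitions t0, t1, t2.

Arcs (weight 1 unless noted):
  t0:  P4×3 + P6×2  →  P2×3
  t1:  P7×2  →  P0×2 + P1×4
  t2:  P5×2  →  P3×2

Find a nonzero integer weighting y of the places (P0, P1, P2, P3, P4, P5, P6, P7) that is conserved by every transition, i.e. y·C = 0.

Incidence matrix C (rows=places, cols=transitions):
       t0   t1   t2
   P0   0    2    0
   P1   0    4    0
   P2   3    0    0
   P3   0    0    2
   P4  -3    0    0
   P5   0    0   -2
   P6  -2    0    0
   P7   0   -2    0

Candidate y = [2, -1, 0, 0, 0, 0, 0, 0]; check y·C column-wise:
  col t0: 2·0 + -1·0 + 0·3 + 0·-3 + 0·-2 = 0
  col t1: 2·2 + -1·4 + 0·-2 = 0
  col t2: 2·0 + -1·0 + 0·2 + 0·-2 = 0

y = (P0:2, P1:-1, P2:0, P3:0, P4:0, P5:0, P6:0, P7:0)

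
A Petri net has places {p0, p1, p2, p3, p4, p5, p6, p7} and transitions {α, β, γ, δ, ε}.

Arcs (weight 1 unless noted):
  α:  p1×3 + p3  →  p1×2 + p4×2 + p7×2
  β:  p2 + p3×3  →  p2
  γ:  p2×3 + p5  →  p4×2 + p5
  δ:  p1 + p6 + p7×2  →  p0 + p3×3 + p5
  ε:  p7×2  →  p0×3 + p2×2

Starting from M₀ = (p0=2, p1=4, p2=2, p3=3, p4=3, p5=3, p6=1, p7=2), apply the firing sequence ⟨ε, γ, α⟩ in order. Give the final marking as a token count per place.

step 1: fire ε:  (p0=2, p1=4, p2=2, p3=3, p4=3, p5=3, p6=1, p7=2) → (p0=5, p1=4, p2=4, p3=3, p4=3, p5=3, p6=1, p7=0)
step 2: fire γ:  (p0=5, p1=4, p2=4, p3=3, p4=3, p5=3, p6=1, p7=0) → (p0=5, p1=4, p2=1, p3=3, p4=5, p5=3, p6=1, p7=0)
step 3: fire α:  (p0=5, p1=4, p2=1, p3=3, p4=5, p5=3, p6=1, p7=0) → (p0=5, p1=3, p2=1, p3=2, p4=7, p5=3, p6=1, p7=2)

(p0=5, p1=3, p2=1, p3=2, p4=7, p5=3, p6=1, p7=2)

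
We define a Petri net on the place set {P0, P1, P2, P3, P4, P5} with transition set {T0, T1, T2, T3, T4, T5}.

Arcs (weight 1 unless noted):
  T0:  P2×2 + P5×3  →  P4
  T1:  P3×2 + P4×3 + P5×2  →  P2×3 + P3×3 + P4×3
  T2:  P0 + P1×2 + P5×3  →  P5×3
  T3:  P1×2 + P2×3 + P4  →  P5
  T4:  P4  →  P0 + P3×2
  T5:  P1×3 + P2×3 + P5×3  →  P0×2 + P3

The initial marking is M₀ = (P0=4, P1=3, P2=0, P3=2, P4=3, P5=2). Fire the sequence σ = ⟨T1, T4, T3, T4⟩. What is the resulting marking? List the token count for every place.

step 1: fire T1:  (P0=4, P1=3, P2=0, P3=2, P4=3, P5=2) → (P0=4, P1=3, P2=3, P3=3, P4=3, P5=0)
step 2: fire T4:  (P0=4, P1=3, P2=3, P3=3, P4=3, P5=0) → (P0=5, P1=3, P2=3, P3=5, P4=2, P5=0)
step 3: fire T3:  (P0=5, P1=3, P2=3, P3=5, P4=2, P5=0) → (P0=5, P1=1, P2=0, P3=5, P4=1, P5=1)
step 4: fire T4:  (P0=5, P1=1, P2=0, P3=5, P4=1, P5=1) → (P0=6, P1=1, P2=0, P3=7, P4=0, P5=1)

(P0=6, P1=1, P2=0, P3=7, P4=0, P5=1)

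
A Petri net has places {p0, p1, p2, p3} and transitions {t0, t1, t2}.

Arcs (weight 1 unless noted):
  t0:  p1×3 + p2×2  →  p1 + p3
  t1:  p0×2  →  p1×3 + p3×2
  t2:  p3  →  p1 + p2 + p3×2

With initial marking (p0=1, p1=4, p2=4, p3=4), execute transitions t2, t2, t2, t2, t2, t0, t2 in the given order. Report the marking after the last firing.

step 1: fire t2:  (p0=1, p1=4, p2=4, p3=4) → (p0=1, p1=5, p2=5, p3=5)
step 2: fire t2:  (p0=1, p1=5, p2=5, p3=5) → (p0=1, p1=6, p2=6, p3=6)
step 3: fire t2:  (p0=1, p1=6, p2=6, p3=6) → (p0=1, p1=7, p2=7, p3=7)
step 4: fire t2:  (p0=1, p1=7, p2=7, p3=7) → (p0=1, p1=8, p2=8, p3=8)
step 5: fire t2:  (p0=1, p1=8, p2=8, p3=8) → (p0=1, p1=9, p2=9, p3=9)
step 6: fire t0:  (p0=1, p1=9, p2=9, p3=9) → (p0=1, p1=7, p2=7, p3=10)
step 7: fire t2:  (p0=1, p1=7, p2=7, p3=10) → (p0=1, p1=8, p2=8, p3=11)

(p0=1, p1=8, p2=8, p3=11)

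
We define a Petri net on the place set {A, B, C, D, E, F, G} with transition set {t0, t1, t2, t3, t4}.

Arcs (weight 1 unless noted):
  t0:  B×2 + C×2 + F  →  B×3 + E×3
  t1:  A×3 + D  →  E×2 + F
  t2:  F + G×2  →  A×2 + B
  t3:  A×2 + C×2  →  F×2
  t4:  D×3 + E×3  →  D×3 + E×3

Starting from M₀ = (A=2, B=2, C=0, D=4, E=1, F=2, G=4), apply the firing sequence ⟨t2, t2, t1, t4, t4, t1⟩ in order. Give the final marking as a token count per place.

step 1: fire t2:  (A=2, B=2, C=0, D=4, E=1, F=2, G=4) → (A=4, B=3, C=0, D=4, E=1, F=1, G=2)
step 2: fire t2:  (A=4, B=3, C=0, D=4, E=1, F=1, G=2) → (A=6, B=4, C=0, D=4, E=1, F=0, G=0)
step 3: fire t1:  (A=6, B=4, C=0, D=4, E=1, F=0, G=0) → (A=3, B=4, C=0, D=3, E=3, F=1, G=0)
step 4: fire t4:  (A=3, B=4, C=0, D=3, E=3, F=1, G=0) → (A=3, B=4, C=0, D=3, E=3, F=1, G=0)
step 5: fire t4:  (A=3, B=4, C=0, D=3, E=3, F=1, G=0) → (A=3, B=4, C=0, D=3, E=3, F=1, G=0)
step 6: fire t1:  (A=3, B=4, C=0, D=3, E=3, F=1, G=0) → (A=0, B=4, C=0, D=2, E=5, F=2, G=0)

(A=0, B=4, C=0, D=2, E=5, F=2, G=0)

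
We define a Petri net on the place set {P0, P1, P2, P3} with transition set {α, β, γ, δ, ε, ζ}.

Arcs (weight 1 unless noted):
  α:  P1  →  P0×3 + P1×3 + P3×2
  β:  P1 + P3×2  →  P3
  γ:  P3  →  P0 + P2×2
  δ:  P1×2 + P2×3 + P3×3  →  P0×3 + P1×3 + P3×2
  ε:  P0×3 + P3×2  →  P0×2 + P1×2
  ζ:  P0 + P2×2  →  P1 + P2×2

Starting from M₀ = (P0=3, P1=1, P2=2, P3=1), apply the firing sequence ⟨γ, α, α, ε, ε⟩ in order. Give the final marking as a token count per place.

step 1: fire γ:  (P0=3, P1=1, P2=2, P3=1) → (P0=4, P1=1, P2=4, P3=0)
step 2: fire α:  (P0=4, P1=1, P2=4, P3=0) → (P0=7, P1=3, P2=4, P3=2)
step 3: fire α:  (P0=7, P1=3, P2=4, P3=2) → (P0=10, P1=5, P2=4, P3=4)
step 4: fire ε:  (P0=10, P1=5, P2=4, P3=4) → (P0=9, P1=7, P2=4, P3=2)
step 5: fire ε:  (P0=9, P1=7, P2=4, P3=2) → (P0=8, P1=9, P2=4, P3=0)

(P0=8, P1=9, P2=4, P3=0)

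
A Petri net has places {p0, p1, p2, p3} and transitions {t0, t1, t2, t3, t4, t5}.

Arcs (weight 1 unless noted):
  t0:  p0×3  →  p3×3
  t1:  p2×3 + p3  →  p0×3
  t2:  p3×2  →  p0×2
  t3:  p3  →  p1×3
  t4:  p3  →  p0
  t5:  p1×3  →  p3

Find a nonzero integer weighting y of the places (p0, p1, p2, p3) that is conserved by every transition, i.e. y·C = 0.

y = (p0:3, p1:1, p2:2, p3:3)

Incidence matrix C (rows=places, cols=transitions):
       t0   t1   t2   t3   t4   t5
   p0  -3    3    2    0    1    0
   p1   0    0    0    3    0   -3
   p2   0   -3    0    0    0    0
   p3   3   -1   -2   -1   -1    1

Candidate y = [3, 1, 2, 3]; check y·C column-wise:
  col t0: 3·-3 + 1·0 + 2·0 + 3·3 = 0
  col t1: 3·3 + 1·0 + 2·-3 + 3·-1 = 0
  col t2: 3·2 + 1·0 + 2·0 + 3·-2 = 0
  col t3: 3·0 + 1·3 + 2·0 + 3·-1 = 0
  col t4: 3·1 + 1·0 + 2·0 + 3·-1 = 0
  col t5: 3·0 + 1·-3 + 2·0 + 3·1 = 0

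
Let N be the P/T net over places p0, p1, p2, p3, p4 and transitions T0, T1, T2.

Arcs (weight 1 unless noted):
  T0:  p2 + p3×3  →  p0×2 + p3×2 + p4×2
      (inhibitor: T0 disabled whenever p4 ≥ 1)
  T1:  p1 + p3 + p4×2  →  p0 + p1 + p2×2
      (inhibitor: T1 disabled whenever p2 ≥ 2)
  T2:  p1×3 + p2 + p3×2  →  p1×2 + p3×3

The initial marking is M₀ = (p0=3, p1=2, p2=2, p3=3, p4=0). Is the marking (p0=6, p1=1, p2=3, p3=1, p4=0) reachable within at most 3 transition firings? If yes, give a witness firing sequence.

depth 0: 1 marking
depth 1: 2 markings reached so far
depth 2: 3 markings reached so far
depth 3: 3 markings reached so far
(frontier empty at depth 3; search complete)
target is not among the 3 markings reachable within 3 steps

NO — not reachable within 3 firings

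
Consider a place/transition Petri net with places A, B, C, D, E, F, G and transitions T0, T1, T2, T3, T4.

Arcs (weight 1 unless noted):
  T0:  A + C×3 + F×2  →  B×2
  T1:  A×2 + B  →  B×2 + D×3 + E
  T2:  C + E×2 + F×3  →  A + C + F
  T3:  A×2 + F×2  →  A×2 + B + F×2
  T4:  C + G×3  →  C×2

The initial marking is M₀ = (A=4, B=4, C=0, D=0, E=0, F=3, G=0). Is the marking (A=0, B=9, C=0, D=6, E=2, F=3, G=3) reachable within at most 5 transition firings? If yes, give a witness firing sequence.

NO — not reachable within 5 firings

depth 0: 1 marking
depth 1: 3 markings reached so far
depth 2: 6 markings reached so far
depth 3: 9 markings reached so far
depth 4: 12 markings reached so far
depth 5: 15 markings reached so far
target is not among the 15 markings reachable within 5 steps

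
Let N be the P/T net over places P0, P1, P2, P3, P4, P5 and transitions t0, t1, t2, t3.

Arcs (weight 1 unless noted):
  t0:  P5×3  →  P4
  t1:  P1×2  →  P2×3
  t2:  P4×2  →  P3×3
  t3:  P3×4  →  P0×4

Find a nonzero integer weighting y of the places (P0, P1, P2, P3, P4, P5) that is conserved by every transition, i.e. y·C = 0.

y = (P0:0, P1:3, P2:2, P3:0, P4:0, P5:0)

Incidence matrix C (rows=places, cols=transitions):
       t0   t1   t2   t3
   P0   0    0    0    4
   P1   0   -2    0    0
   P2   0    3    0    0
   P3   0    0    3   -4
   P4   1    0   -2    0
   P5  -3    0    0    0

Candidate y = [0, 3, 2, 0, 0, 0]; check y·C column-wise:
  col t0: 3·0 + 2·0 + 0·1 + 0·-3 = 0
  col t1: 3·-2 + 2·3 = 0
  col t2: 3·0 + 2·0 + 0·3 + 0·-2 = 0
  col t3: 0·4 + 3·0 + 2·0 + 0·-4 = 0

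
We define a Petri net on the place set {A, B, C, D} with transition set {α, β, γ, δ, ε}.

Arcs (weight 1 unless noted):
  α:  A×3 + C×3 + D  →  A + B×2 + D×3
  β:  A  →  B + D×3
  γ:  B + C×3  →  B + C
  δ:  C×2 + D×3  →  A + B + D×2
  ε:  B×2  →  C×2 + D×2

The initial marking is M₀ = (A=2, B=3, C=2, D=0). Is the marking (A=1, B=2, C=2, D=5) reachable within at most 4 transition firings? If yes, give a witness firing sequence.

step 1: fire β:  (A=2, B=3, C=2, D=0) → (A=1, B=4, C=2, D=3)
step 2: fire ε:  (A=1, B=4, C=2, D=3) → (A=1, B=2, C=4, D=5)
step 3: fire γ:  (A=1, B=2, C=4, D=5) → (A=1, B=2, C=2, D=5)

YES — reachable via ⟨β, ε, γ⟩ (3 firings)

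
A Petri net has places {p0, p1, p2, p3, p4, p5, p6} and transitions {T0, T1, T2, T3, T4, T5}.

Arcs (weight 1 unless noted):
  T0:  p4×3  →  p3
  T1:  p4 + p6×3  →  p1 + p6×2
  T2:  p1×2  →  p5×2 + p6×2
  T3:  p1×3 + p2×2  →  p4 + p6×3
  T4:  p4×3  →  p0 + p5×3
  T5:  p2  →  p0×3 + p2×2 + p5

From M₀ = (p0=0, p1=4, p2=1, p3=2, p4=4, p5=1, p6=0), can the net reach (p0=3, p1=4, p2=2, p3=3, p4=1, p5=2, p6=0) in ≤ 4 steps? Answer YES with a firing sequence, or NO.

YES — reachable via ⟨T0, T5⟩ (2 firings)

step 1: fire T0:  (p0=0, p1=4, p2=1, p3=2, p4=4, p5=1, p6=0) → (p0=0, p1=4, p2=1, p3=3, p4=1, p5=1, p6=0)
step 2: fire T5:  (p0=0, p1=4, p2=1, p3=3, p4=1, p5=1, p6=0) → (p0=3, p1=4, p2=2, p3=3, p4=1, p5=2, p6=0)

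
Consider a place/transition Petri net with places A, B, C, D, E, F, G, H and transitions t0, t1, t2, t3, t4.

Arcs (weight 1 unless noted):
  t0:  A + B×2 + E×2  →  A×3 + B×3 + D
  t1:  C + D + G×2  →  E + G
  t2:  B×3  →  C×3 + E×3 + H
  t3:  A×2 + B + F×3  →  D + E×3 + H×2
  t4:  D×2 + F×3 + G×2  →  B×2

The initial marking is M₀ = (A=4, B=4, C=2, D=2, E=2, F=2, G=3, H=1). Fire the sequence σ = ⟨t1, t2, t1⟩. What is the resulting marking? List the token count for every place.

step 1: fire t1:  (A=4, B=4, C=2, D=2, E=2, F=2, G=3, H=1) → (A=4, B=4, C=1, D=1, E=3, F=2, G=2, H=1)
step 2: fire t2:  (A=4, B=4, C=1, D=1, E=3, F=2, G=2, H=1) → (A=4, B=1, C=4, D=1, E=6, F=2, G=2, H=2)
step 3: fire t1:  (A=4, B=1, C=4, D=1, E=6, F=2, G=2, H=2) → (A=4, B=1, C=3, D=0, E=7, F=2, G=1, H=2)

(A=4, B=1, C=3, D=0, E=7, F=2, G=1, H=2)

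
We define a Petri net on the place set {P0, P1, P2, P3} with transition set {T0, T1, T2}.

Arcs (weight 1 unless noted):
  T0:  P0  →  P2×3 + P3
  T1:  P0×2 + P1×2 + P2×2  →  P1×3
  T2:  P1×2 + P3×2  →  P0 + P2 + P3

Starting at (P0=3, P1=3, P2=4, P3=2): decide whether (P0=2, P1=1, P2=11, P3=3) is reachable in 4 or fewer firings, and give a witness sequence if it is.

YES — reachable via ⟨T0, T0, T2⟩ (3 firings)

step 1: fire T0:  (P0=3, P1=3, P2=4, P3=2) → (P0=2, P1=3, P2=7, P3=3)
step 2: fire T0:  (P0=2, P1=3, P2=7, P3=3) → (P0=1, P1=3, P2=10, P3=4)
step 3: fire T2:  (P0=1, P1=3, P2=10, P3=4) → (P0=2, P1=1, P2=11, P3=3)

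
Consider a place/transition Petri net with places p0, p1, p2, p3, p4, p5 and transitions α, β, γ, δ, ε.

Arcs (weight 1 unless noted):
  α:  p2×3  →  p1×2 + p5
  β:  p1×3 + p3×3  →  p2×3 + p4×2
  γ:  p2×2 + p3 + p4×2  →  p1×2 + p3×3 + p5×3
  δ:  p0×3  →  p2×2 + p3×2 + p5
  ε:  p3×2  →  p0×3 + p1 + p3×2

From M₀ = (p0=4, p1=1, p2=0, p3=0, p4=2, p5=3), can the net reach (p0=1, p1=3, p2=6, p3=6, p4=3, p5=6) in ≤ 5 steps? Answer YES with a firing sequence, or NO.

depth 0: 1 marking
depth 1: 2 markings reached so far
depth 2: 4 markings reached so far
depth 3: 8 markings reached so far
depth 4: 16 markings reached so far
depth 5: 28 markings reached so far
target is not among the 28 markings reachable within 5 steps

NO — not reachable within 5 firings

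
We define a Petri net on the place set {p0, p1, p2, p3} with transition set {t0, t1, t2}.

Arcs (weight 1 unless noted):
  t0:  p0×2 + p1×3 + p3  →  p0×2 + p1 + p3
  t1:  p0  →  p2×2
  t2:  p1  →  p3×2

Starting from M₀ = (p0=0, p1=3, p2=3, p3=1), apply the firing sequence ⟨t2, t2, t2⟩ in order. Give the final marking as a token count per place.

(p0=0, p1=0, p2=3, p3=7)

step 1: fire t2:  (p0=0, p1=3, p2=3, p3=1) → (p0=0, p1=2, p2=3, p3=3)
step 2: fire t2:  (p0=0, p1=2, p2=3, p3=3) → (p0=0, p1=1, p2=3, p3=5)
step 3: fire t2:  (p0=0, p1=1, p2=3, p3=5) → (p0=0, p1=0, p2=3, p3=7)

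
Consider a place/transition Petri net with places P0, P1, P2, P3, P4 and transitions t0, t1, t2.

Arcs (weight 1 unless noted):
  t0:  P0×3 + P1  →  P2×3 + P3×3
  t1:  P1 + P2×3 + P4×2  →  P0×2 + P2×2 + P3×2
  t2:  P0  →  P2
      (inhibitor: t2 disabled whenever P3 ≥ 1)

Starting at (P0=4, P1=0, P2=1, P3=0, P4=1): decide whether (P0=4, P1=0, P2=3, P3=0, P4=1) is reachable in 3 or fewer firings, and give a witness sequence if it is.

NO — not reachable within 3 firings

depth 0: 1 marking
depth 1: 2 markings reached so far
depth 2: 3 markings reached so far
depth 3: 4 markings reached so far
target is not among the 4 markings reachable within 3 steps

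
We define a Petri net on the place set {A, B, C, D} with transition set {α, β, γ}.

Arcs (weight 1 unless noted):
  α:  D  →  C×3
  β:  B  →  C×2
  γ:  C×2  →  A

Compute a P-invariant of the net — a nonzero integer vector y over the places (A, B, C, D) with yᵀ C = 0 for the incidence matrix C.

y = (A:2, B:2, C:1, D:3)

Incidence matrix C (rows=places, cols=transitions):
        α    β    γ
    A   0    0    1
    B   0   -1    0
    C   3    2   -2
    D  -1    0    0

Candidate y = [2, 2, 1, 3]; check y·C column-wise:
  col α: 2·0 + 2·0 + 1·3 + 3·-1 = 0
  col β: 2·0 + 2·-1 + 1·2 + 3·0 = 0
  col γ: 2·1 + 2·0 + 1·-2 + 3·0 = 0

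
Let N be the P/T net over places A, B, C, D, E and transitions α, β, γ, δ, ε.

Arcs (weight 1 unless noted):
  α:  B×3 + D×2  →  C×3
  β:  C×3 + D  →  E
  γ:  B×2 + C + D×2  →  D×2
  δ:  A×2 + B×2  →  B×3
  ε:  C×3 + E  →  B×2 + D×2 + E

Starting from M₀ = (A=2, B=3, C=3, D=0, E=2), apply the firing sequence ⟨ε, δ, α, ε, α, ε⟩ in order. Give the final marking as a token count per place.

step 1: fire ε:  (A=2, B=3, C=3, D=0, E=2) → (A=2, B=5, C=0, D=2, E=2)
step 2: fire δ:  (A=2, B=5, C=0, D=2, E=2) → (A=0, B=6, C=0, D=2, E=2)
step 3: fire α:  (A=0, B=6, C=0, D=2, E=2) → (A=0, B=3, C=3, D=0, E=2)
step 4: fire ε:  (A=0, B=3, C=3, D=0, E=2) → (A=0, B=5, C=0, D=2, E=2)
step 5: fire α:  (A=0, B=5, C=0, D=2, E=2) → (A=0, B=2, C=3, D=0, E=2)
step 6: fire ε:  (A=0, B=2, C=3, D=0, E=2) → (A=0, B=4, C=0, D=2, E=2)

(A=0, B=4, C=0, D=2, E=2)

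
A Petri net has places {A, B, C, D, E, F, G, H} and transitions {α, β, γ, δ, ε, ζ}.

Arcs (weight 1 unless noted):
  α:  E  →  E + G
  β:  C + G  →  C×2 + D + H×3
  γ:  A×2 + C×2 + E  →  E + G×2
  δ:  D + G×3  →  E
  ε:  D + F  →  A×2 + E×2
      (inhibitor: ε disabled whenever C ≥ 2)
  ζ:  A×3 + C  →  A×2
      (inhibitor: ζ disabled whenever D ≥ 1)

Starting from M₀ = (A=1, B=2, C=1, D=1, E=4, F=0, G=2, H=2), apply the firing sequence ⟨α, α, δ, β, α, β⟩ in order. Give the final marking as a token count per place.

step 1: fire α:  (A=1, B=2, C=1, D=1, E=4, F=0, G=2, H=2) → (A=1, B=2, C=1, D=1, E=4, F=0, G=3, H=2)
step 2: fire α:  (A=1, B=2, C=1, D=1, E=4, F=0, G=3, H=2) → (A=1, B=2, C=1, D=1, E=4, F=0, G=4, H=2)
step 3: fire δ:  (A=1, B=2, C=1, D=1, E=4, F=0, G=4, H=2) → (A=1, B=2, C=1, D=0, E=5, F=0, G=1, H=2)
step 4: fire β:  (A=1, B=2, C=1, D=0, E=5, F=0, G=1, H=2) → (A=1, B=2, C=2, D=1, E=5, F=0, G=0, H=5)
step 5: fire α:  (A=1, B=2, C=2, D=1, E=5, F=0, G=0, H=5) → (A=1, B=2, C=2, D=1, E=5, F=0, G=1, H=5)
step 6: fire β:  (A=1, B=2, C=2, D=1, E=5, F=0, G=1, H=5) → (A=1, B=2, C=3, D=2, E=5, F=0, G=0, H=8)

(A=1, B=2, C=3, D=2, E=5, F=0, G=0, H=8)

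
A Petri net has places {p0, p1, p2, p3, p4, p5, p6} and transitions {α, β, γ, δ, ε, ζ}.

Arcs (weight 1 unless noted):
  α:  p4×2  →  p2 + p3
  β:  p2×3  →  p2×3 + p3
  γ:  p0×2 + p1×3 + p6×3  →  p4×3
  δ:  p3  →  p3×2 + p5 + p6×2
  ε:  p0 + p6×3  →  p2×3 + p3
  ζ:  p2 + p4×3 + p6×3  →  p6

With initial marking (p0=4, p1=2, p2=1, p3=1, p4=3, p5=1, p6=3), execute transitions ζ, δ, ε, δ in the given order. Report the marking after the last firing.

(p0=3, p1=2, p2=3, p3=4, p4=0, p5=3, p6=2)

step 1: fire ζ:  (p0=4, p1=2, p2=1, p3=1, p4=3, p5=1, p6=3) → (p0=4, p1=2, p2=0, p3=1, p4=0, p5=1, p6=1)
step 2: fire δ:  (p0=4, p1=2, p2=0, p3=1, p4=0, p5=1, p6=1) → (p0=4, p1=2, p2=0, p3=2, p4=0, p5=2, p6=3)
step 3: fire ε:  (p0=4, p1=2, p2=0, p3=2, p4=0, p5=2, p6=3) → (p0=3, p1=2, p2=3, p3=3, p4=0, p5=2, p6=0)
step 4: fire δ:  (p0=3, p1=2, p2=3, p3=3, p4=0, p5=2, p6=0) → (p0=3, p1=2, p2=3, p3=4, p4=0, p5=3, p6=2)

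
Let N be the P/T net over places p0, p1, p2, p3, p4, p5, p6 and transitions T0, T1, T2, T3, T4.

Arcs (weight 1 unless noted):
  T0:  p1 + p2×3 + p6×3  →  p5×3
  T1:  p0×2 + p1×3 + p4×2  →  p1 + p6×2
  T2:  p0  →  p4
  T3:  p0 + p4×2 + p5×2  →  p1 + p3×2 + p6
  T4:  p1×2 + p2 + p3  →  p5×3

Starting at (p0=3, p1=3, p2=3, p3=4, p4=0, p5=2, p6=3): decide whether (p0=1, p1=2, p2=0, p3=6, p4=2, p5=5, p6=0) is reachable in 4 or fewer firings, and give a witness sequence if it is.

depth 0: 1 marking
depth 1: 4 markings reached so far
depth 2: 7 markings reached so far
depth 3: 11 markings reached so far
depth 4: 15 markings reached so far
target is not among the 15 markings reachable within 4 steps

NO — not reachable within 4 firings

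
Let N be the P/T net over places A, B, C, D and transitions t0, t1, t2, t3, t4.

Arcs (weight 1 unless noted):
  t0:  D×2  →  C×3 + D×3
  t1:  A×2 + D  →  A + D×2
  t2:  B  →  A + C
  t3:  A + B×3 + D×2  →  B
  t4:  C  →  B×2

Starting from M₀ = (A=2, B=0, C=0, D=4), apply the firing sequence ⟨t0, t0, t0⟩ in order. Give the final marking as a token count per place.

(A=2, B=0, C=9, D=7)

step 1: fire t0:  (A=2, B=0, C=0, D=4) → (A=2, B=0, C=3, D=5)
step 2: fire t0:  (A=2, B=0, C=3, D=5) → (A=2, B=0, C=6, D=6)
step 3: fire t0:  (A=2, B=0, C=6, D=6) → (A=2, B=0, C=9, D=7)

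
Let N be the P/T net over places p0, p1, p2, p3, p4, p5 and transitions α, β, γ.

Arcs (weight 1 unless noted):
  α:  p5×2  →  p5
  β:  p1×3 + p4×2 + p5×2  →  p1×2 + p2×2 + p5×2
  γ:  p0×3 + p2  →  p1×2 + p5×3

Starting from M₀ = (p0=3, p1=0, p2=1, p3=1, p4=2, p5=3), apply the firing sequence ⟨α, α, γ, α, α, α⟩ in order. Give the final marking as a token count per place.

(p0=0, p1=2, p2=0, p3=1, p4=2, p5=1)

step 1: fire α:  (p0=3, p1=0, p2=1, p3=1, p4=2, p5=3) → (p0=3, p1=0, p2=1, p3=1, p4=2, p5=2)
step 2: fire α:  (p0=3, p1=0, p2=1, p3=1, p4=2, p5=2) → (p0=3, p1=0, p2=1, p3=1, p4=2, p5=1)
step 3: fire γ:  (p0=3, p1=0, p2=1, p3=1, p4=2, p5=1) → (p0=0, p1=2, p2=0, p3=1, p4=2, p5=4)
step 4: fire α:  (p0=0, p1=2, p2=0, p3=1, p4=2, p5=4) → (p0=0, p1=2, p2=0, p3=1, p4=2, p5=3)
step 5: fire α:  (p0=0, p1=2, p2=0, p3=1, p4=2, p5=3) → (p0=0, p1=2, p2=0, p3=1, p4=2, p5=2)
step 6: fire α:  (p0=0, p1=2, p2=0, p3=1, p4=2, p5=2) → (p0=0, p1=2, p2=0, p3=1, p4=2, p5=1)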